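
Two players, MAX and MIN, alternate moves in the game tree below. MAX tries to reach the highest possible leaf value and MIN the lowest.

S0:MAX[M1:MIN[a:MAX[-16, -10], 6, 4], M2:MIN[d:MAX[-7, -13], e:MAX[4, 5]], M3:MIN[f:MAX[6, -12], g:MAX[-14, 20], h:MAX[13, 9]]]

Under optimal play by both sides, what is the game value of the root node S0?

6

a (MAX): max(-16, -10) = -10
M1 (MIN): min(-10, 6, 4) = -10
d (MAX): max(-7, -13) = -7
e (MAX): max(4, 5) = 5
M2 (MIN): min(-7, 5) = -7
f (MAX): max(6, -12) = 6
g (MAX): max(-14, 20) = 20
h (MAX): max(13, 9) = 13
M3 (MIN): min(6, 20, 13) = 6
S0 (MAX): max(-10, -7, 6) = 6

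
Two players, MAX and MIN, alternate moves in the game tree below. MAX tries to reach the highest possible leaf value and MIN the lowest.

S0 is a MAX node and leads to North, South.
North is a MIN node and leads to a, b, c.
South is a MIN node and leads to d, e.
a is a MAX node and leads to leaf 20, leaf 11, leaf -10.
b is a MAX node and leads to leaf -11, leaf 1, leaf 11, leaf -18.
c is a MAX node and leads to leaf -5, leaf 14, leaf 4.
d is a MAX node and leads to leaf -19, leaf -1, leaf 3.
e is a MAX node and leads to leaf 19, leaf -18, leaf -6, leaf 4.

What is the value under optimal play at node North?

11

a (MAX): max(20, 11, -10) = 20
b (MAX): max(-11, 1, 11, -18) = 11
c (MAX): max(-5, 14, 4) = 14
North (MIN): min(20, 11, 14) = 11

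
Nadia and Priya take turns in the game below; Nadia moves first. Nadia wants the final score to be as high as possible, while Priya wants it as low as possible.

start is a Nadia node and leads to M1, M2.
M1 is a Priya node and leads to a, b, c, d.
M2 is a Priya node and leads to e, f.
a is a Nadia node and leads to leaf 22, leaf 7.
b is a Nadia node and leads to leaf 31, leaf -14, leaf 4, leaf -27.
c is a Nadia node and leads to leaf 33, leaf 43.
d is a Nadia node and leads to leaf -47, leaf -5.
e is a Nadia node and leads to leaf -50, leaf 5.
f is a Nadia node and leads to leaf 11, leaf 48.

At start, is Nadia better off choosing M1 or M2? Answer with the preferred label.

a (Nadia): max(22, 7) = 22
b (Nadia): max(31, -14, 4, -27) = 31
c (Nadia): max(33, 43) = 43
d (Nadia): max(-47, -5) = -5
M1 (Priya): min(22, 31, 43, -5) = -5
e (Nadia): max(-50, 5) = 5
f (Nadia): max(11, 48) = 48
M2 (Priya): min(5, 48) = 5
Nadia prefers the higher value; M1=-5, M2=5. M2 is better since 5 > -5.

M2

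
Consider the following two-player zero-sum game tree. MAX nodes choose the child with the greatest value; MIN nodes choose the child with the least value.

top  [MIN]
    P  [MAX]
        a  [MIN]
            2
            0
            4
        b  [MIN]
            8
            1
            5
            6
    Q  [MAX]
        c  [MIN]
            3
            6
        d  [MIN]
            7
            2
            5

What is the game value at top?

a (MIN): min(2, 0, 4) = 0
b (MIN): min(8, 1, 5, 6) = 1
P (MAX): max(0, 1) = 1
c (MIN): min(3, 6) = 3
d (MIN): min(7, 2, 5) = 2
Q (MAX): max(3, 2) = 3
top (MIN): min(1, 3) = 1

1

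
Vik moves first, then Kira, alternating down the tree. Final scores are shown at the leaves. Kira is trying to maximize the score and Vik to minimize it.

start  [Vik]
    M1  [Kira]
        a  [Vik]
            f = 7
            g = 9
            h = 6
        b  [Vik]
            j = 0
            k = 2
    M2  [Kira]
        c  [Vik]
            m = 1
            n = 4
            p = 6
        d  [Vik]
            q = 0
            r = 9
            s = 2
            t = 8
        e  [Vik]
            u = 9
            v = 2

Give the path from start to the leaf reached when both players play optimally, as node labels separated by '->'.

a (Vik): min(7, 9, 6) = 6
b (Vik): min(0, 2) = 0
M1 (Kira): max(6, 0) = 6
c (Vik): min(1, 4, 6) = 1
d (Vik): min(0, 9, 2, 8) = 0
e (Vik): min(9, 2) = 2
M2 (Kira): max(1, 0, 2) = 2
start (Vik): min(6, 2) = 2
At start, Vik picks M2 (lowest: 2).
At M2, Kira picks e (highest: 2).
At e, Vik picks v (lowest: 2).
Terminal value 2.

start -> M2 -> e -> v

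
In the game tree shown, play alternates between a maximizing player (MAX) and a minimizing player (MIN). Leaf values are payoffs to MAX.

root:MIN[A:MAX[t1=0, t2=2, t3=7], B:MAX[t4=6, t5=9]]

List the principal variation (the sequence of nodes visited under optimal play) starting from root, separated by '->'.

root -> A -> t3

A (MAX): max(0, 2, 7) = 7
B (MAX): max(6, 9) = 9
root (MIN): min(7, 9) = 7
At root, MIN picks A (lowest: 7).
At A, MAX picks t3 (highest: 7).
Terminal value 7.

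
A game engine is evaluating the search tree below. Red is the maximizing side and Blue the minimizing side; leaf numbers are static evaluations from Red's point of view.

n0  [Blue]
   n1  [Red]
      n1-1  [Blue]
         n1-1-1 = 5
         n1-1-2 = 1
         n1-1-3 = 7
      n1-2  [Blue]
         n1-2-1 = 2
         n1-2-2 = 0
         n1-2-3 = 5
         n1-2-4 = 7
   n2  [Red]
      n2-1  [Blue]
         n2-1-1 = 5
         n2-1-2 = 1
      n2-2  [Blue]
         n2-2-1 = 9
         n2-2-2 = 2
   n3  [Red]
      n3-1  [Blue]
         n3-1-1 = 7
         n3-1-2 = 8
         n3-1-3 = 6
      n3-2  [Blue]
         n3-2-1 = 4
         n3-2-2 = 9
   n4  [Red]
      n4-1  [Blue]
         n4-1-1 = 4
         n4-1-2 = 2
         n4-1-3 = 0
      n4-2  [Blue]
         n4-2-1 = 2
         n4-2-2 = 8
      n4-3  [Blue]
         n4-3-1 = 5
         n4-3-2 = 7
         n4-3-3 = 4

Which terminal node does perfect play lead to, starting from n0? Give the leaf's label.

n1-1 (Blue): min(5, 1, 7) = 1
n1-2 (Blue): min(2, 0, 5, 7) = 0
n1 (Red): max(1, 0) = 1
n2-1 (Blue): min(5, 1) = 1
n2-2 (Blue): min(9, 2) = 2
n2 (Red): max(1, 2) = 2
n3-1 (Blue): min(7, 8, 6) = 6
n3-2 (Blue): min(4, 9) = 4
n3 (Red): max(6, 4) = 6
n4-1 (Blue): min(4, 2, 0) = 0
n4-2 (Blue): min(2, 8) = 2
n4-3 (Blue): min(5, 7, 4) = 4
n4 (Red): max(0, 2, 4) = 4
n0 (Blue): min(1, 2, 6, 4) = 1
At n0, Blue picks n1 (lowest: 1).
At n1, Red picks n1-1 (highest: 1).
At n1-1, Blue picks n1-1-2 (lowest: 1).
Terminal value 1.

n1-1-2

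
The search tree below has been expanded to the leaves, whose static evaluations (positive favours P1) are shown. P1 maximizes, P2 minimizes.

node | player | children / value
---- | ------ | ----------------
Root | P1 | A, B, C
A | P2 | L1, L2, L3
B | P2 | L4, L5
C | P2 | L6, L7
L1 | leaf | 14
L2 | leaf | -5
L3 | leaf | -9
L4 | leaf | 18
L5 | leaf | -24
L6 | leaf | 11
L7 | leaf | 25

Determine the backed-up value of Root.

11

A (P2): min(14, -5, -9) = -9
B (P2): min(18, -24) = -24
C (P2): min(11, 25) = 11
Root (P1): max(-9, -24, 11) = 11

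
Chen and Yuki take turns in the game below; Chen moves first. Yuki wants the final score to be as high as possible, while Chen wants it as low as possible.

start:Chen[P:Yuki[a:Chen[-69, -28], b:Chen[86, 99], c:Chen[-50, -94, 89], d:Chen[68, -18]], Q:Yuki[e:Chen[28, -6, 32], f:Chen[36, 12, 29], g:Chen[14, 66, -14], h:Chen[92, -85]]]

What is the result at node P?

86

a (Chen): min(-69, -28) = -69
b (Chen): min(86, 99) = 86
c (Chen): min(-50, -94, 89) = -94
d (Chen): min(68, -18) = -18
P (Yuki): max(-69, 86, -94, -18) = 86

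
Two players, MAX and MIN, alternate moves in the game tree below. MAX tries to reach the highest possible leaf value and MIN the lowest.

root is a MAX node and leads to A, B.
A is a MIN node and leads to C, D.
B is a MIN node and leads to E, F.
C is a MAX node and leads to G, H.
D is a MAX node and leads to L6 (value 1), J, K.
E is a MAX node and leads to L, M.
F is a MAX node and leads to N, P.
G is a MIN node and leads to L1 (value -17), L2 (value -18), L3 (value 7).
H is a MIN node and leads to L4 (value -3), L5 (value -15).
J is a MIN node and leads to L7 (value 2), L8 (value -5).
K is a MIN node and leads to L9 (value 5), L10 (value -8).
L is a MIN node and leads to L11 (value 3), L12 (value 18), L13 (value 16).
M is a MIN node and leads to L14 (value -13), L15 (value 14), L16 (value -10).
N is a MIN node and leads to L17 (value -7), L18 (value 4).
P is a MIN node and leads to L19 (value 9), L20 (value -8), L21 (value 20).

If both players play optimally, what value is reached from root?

G (MIN): min(-17, -18, 7) = -18
H (MIN): min(-3, -15) = -15
C (MAX): max(-18, -15) = -15
J (MIN): min(2, -5) = -5
K (MIN): min(5, -8) = -8
D (MAX): max(1, -5, -8) = 1
A (MIN): min(-15, 1) = -15
L (MIN): min(3, 18, 16) = 3
M (MIN): min(-13, 14, -10) = -13
E (MAX): max(3, -13) = 3
N (MIN): min(-7, 4) = -7
P (MIN): min(9, -8, 20) = -8
F (MAX): max(-7, -8) = -7
B (MIN): min(3, -7) = -7
root (MAX): max(-15, -7) = -7

-7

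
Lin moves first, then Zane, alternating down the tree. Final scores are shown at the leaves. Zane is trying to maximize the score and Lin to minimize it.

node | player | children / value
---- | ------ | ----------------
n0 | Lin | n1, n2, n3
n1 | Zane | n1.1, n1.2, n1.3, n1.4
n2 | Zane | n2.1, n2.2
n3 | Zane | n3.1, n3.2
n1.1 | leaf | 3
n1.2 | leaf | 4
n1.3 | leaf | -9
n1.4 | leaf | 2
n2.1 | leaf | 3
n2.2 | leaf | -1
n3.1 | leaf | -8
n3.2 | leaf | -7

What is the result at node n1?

4

n1 (Zane): max(3, 4, -9, 2) = 4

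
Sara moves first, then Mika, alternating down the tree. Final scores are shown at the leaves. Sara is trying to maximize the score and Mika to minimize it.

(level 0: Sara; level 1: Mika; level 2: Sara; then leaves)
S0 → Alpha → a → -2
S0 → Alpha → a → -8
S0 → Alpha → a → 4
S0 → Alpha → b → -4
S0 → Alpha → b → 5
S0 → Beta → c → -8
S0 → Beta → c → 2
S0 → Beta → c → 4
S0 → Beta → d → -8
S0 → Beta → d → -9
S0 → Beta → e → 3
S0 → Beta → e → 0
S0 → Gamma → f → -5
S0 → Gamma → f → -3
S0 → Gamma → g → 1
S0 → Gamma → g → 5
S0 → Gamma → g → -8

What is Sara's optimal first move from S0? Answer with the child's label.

Alpha

a (Sara): max(-2, -8, 4) = 4
b (Sara): max(-4, 5) = 5
Alpha (Mika): min(4, 5) = 4
c (Sara): max(-8, 2, 4) = 4
d (Sara): max(-8, -9) = -8
e (Sara): max(3, 0) = 3
Beta (Mika): min(4, -8, 3) = -8
f (Sara): max(-5, -3) = -3
g (Sara): max(1, 5, -8) = 5
Gamma (Mika): min(-3, 5) = -3
S0 (Sara): max(4, -8, -3) = 4
Sara at S0 wants the highest of {Alpha=4, Beta=-8, Gamma=-3}, so chooses Alpha.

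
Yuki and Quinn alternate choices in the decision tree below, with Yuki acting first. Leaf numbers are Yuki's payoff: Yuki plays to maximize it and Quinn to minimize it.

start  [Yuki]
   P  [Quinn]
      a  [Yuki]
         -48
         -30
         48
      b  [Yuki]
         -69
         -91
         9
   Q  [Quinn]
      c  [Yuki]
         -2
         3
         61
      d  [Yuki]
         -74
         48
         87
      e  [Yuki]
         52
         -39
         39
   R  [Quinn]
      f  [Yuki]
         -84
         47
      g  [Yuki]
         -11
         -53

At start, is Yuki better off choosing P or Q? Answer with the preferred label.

a (Yuki): max(-48, -30, 48) = 48
b (Yuki): max(-69, -91, 9) = 9
P (Quinn): min(48, 9) = 9
c (Yuki): max(-2, 3, 61) = 61
d (Yuki): max(-74, 48, 87) = 87
e (Yuki): max(52, -39, 39) = 52
Q (Quinn): min(61, 87, 52) = 52
Yuki prefers the higher value; P=9, Q=52. Q is better since 52 > 9.

Q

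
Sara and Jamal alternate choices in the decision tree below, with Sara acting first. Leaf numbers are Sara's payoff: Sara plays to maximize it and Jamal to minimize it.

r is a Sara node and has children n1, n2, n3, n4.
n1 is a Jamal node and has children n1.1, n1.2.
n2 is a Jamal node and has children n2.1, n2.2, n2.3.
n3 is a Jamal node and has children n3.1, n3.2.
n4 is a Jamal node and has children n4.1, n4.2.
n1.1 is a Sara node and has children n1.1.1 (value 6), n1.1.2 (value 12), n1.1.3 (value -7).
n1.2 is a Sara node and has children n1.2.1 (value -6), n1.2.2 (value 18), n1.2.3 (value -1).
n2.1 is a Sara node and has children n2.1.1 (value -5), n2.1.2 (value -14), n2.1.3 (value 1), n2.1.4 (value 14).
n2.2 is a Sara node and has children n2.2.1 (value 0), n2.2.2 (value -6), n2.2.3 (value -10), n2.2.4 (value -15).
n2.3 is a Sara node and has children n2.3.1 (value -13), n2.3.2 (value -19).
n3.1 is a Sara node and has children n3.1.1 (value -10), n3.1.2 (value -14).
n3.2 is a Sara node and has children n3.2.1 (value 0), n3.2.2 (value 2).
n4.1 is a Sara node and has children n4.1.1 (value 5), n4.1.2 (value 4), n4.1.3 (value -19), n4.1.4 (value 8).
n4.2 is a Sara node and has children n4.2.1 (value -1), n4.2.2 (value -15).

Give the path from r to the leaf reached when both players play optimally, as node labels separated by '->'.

r -> n1 -> n1.1 -> n1.1.2

n1.1 (Sara): max(6, 12, -7) = 12
n1.2 (Sara): max(-6, 18, -1) = 18
n1 (Jamal): min(12, 18) = 12
n2.1 (Sara): max(-5, -14, 1, 14) = 14
n2.2 (Sara): max(0, -6, -10, -15) = 0
n2.3 (Sara): max(-13, -19) = -13
n2 (Jamal): min(14, 0, -13) = -13
n3.1 (Sara): max(-10, -14) = -10
n3.2 (Sara): max(0, 2) = 2
n3 (Jamal): min(-10, 2) = -10
n4.1 (Sara): max(5, 4, -19, 8) = 8
n4.2 (Sara): max(-1, -15) = -1
n4 (Jamal): min(8, -1) = -1
r (Sara): max(12, -13, -10, -1) = 12
At r, Sara picks n1 (highest: 12).
At n1, Jamal picks n1.1 (lowest: 12).
At n1.1, Sara picks n1.1.2 (highest: 12).
Terminal value 12.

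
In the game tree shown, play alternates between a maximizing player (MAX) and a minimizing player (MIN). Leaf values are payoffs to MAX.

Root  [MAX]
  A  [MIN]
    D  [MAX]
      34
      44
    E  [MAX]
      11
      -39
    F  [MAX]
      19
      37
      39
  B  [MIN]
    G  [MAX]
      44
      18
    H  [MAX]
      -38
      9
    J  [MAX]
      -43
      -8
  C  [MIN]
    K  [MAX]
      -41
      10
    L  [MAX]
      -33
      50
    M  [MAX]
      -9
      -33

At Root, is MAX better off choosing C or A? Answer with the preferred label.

A

K (MAX): max(-41, 10) = 10
L (MAX): max(-33, 50) = 50
M (MAX): max(-9, -33) = -9
C (MIN): min(10, 50, -9) = -9
D (MAX): max(34, 44) = 44
E (MAX): max(11, -39) = 11
F (MAX): max(19, 37, 39) = 39
A (MIN): min(44, 11, 39) = 11
MAX prefers the higher value; C=-9, A=11. A is better since 11 > -9.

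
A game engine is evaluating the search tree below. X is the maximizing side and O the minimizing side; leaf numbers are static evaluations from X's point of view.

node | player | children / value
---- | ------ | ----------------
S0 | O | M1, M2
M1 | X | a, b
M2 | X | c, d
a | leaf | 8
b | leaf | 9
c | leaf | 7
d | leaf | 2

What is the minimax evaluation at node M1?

M1 (X): max(8, 9) = 9

9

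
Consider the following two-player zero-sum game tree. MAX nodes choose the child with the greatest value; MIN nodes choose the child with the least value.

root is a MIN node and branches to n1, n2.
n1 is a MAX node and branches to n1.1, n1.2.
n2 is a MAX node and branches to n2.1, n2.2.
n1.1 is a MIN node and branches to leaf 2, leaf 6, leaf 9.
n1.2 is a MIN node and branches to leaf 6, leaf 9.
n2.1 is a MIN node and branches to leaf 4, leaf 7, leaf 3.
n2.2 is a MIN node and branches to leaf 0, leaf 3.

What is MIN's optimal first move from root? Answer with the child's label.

n1.1 (MIN): min(2, 6, 9) = 2
n1.2 (MIN): min(6, 9) = 6
n1 (MAX): max(2, 6) = 6
n2.1 (MIN): min(4, 7, 3) = 3
n2.2 (MIN): min(0, 3) = 0
n2 (MAX): max(3, 0) = 3
root (MIN): min(6, 3) = 3
MIN at root wants the lowest of {n1=6, n2=3}, so chooses n2.

n2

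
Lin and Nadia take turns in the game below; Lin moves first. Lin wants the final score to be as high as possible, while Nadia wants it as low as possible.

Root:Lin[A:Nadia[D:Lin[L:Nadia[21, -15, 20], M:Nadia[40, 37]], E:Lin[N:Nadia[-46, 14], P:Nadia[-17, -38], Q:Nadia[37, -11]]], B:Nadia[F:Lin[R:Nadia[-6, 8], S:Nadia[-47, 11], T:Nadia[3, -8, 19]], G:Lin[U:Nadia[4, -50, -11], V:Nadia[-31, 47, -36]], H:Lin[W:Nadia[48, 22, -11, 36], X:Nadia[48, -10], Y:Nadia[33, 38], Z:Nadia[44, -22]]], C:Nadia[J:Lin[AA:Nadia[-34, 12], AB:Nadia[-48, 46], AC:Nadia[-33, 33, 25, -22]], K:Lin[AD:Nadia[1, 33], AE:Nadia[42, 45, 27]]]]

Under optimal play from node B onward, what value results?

R (Nadia): min(-6, 8) = -6
S (Nadia): min(-47, 11) = -47
T (Nadia): min(3, -8, 19) = -8
F (Lin): max(-6, -47, -8) = -6
U (Nadia): min(4, -50, -11) = -50
V (Nadia): min(-31, 47, -36) = -36
G (Lin): max(-50, -36) = -36
W (Nadia): min(48, 22, -11, 36) = -11
X (Nadia): min(48, -10) = -10
Y (Nadia): min(33, 38) = 33
Z (Nadia): min(44, -22) = -22
H (Lin): max(-11, -10, 33, -22) = 33
B (Nadia): min(-6, -36, 33) = -36

-36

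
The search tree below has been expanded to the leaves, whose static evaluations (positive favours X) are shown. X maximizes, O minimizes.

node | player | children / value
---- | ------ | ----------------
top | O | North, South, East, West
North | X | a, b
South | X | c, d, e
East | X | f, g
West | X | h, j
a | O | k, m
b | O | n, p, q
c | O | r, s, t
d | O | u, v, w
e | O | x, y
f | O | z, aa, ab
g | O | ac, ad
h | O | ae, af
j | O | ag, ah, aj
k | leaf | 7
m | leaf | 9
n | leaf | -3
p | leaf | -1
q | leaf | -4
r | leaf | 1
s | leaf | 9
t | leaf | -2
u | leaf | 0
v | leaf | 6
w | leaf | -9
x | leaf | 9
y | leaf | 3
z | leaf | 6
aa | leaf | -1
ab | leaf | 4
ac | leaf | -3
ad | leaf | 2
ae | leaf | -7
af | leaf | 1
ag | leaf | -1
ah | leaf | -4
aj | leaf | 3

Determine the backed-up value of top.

a (O): min(7, 9) = 7
b (O): min(-3, -1, -4) = -4
North (X): max(7, -4) = 7
c (O): min(1, 9, -2) = -2
d (O): min(0, 6, -9) = -9
e (O): min(9, 3) = 3
South (X): max(-2, -9, 3) = 3
f (O): min(6, -1, 4) = -1
g (O): min(-3, 2) = -3
East (X): max(-1, -3) = -1
h (O): min(-7, 1) = -7
j (O): min(-1, -4, 3) = -4
West (X): max(-7, -4) = -4
top (O): min(7, 3, -1, -4) = -4

-4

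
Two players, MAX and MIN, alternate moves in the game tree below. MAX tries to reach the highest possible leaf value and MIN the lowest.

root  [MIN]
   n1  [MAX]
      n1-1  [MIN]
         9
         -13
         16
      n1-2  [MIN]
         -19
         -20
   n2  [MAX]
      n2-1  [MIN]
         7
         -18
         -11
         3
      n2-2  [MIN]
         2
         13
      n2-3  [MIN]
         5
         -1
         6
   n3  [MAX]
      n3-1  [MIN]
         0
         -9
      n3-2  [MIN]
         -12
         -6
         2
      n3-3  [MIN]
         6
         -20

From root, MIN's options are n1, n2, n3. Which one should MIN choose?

n1-1 (MIN): min(9, -13, 16) = -13
n1-2 (MIN): min(-19, -20) = -20
n1 (MAX): max(-13, -20) = -13
n2-1 (MIN): min(7, -18, -11, 3) = -18
n2-2 (MIN): min(2, 13) = 2
n2-3 (MIN): min(5, -1, 6) = -1
n2 (MAX): max(-18, 2, -1) = 2
n3-1 (MIN): min(0, -9) = -9
n3-2 (MIN): min(-12, -6, 2) = -12
n3-3 (MIN): min(6, -20) = -20
n3 (MAX): max(-9, -12, -20) = -9
root (MIN): min(-13, 2, -9) = -13
MIN at root wants the lowest of {n1=-13, n2=2, n3=-9}, so chooses n1.

n1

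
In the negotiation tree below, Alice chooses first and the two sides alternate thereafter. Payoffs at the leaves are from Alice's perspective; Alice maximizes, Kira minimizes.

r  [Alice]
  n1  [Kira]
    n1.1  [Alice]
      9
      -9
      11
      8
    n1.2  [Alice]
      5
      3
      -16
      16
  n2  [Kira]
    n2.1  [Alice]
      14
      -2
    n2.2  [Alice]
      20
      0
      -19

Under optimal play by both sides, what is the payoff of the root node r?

14

n1.1 (Alice): max(9, -9, 11, 8) = 11
n1.2 (Alice): max(5, 3, -16, 16) = 16
n1 (Kira): min(11, 16) = 11
n2.1 (Alice): max(14, -2) = 14
n2.2 (Alice): max(20, 0, -19) = 20
n2 (Kira): min(14, 20) = 14
r (Alice): max(11, 14) = 14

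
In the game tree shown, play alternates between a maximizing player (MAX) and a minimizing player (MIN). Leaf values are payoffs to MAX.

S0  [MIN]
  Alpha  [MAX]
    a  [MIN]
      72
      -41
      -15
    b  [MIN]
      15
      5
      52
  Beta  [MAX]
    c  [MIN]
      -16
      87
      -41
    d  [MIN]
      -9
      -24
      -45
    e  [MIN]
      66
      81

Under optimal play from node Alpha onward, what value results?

5

a (MIN): min(72, -41, -15) = -41
b (MIN): min(15, 5, 52) = 5
Alpha (MAX): max(-41, 5) = 5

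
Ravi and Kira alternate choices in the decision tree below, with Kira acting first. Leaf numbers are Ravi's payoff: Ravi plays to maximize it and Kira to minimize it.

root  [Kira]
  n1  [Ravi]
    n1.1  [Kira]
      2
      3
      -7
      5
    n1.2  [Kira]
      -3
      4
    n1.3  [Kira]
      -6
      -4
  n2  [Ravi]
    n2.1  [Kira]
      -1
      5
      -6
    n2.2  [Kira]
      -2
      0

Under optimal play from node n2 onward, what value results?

-2

n2.1 (Kira): min(-1, 5, -6) = -6
n2.2 (Kira): min(-2, 0) = -2
n2 (Ravi): max(-6, -2) = -2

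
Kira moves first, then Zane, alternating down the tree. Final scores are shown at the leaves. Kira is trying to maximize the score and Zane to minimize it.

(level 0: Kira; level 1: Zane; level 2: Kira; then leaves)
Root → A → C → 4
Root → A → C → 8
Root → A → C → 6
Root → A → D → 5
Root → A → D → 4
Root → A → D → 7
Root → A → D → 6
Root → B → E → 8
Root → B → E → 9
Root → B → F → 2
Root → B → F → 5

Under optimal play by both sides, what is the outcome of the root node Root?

C (Kira): max(4, 8, 6) = 8
D (Kira): max(5, 4, 7, 6) = 7
A (Zane): min(8, 7) = 7
E (Kira): max(8, 9) = 9
F (Kira): max(2, 5) = 5
B (Zane): min(9, 5) = 5
Root (Kira): max(7, 5) = 7

7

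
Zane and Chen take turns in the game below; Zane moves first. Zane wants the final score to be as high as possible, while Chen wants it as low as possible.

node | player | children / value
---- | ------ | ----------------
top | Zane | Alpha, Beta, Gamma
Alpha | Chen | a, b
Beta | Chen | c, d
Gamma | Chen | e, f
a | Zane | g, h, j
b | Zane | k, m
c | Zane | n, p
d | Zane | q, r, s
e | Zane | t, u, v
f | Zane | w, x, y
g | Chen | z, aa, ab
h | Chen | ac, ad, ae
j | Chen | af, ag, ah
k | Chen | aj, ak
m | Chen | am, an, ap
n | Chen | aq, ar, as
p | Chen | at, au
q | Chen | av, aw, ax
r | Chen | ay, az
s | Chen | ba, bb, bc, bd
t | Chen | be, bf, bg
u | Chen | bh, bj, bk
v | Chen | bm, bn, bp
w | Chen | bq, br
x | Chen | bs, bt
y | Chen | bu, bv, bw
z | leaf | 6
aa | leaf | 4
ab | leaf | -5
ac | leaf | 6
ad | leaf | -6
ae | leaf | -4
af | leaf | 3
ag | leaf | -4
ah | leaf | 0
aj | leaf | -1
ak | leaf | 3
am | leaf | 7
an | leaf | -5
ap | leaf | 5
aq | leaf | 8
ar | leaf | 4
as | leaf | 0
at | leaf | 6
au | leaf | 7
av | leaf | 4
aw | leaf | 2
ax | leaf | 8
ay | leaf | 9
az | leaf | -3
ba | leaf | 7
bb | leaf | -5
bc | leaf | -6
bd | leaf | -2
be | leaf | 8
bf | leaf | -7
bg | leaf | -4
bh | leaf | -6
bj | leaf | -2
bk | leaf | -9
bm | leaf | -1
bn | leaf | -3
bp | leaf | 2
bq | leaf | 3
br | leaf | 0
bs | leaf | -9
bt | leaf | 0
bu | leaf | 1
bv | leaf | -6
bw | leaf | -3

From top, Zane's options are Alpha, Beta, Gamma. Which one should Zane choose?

g (Chen): min(6, 4, -5) = -5
h (Chen): min(6, -6, -4) = -6
j (Chen): min(3, -4, 0) = -4
a (Zane): max(-5, -6, -4) = -4
k (Chen): min(-1, 3) = -1
m (Chen): min(7, -5, 5) = -5
b (Zane): max(-1, -5) = -1
Alpha (Chen): min(-4, -1) = -4
n (Chen): min(8, 4, 0) = 0
p (Chen): min(6, 7) = 6
c (Zane): max(0, 6) = 6
q (Chen): min(4, 2, 8) = 2
r (Chen): min(9, -3) = -3
s (Chen): min(7, -5, -6, -2) = -6
d (Zane): max(2, -3, -6) = 2
Beta (Chen): min(6, 2) = 2
t (Chen): min(8, -7, -4) = -7
u (Chen): min(-6, -2, -9) = -9
v (Chen): min(-1, -3, 2) = -3
e (Zane): max(-7, -9, -3) = -3
w (Chen): min(3, 0) = 0
x (Chen): min(-9, 0) = -9
y (Chen): min(1, -6, -3) = -6
f (Zane): max(0, -9, -6) = 0
Gamma (Chen): min(-3, 0) = -3
top (Zane): max(-4, 2, -3) = 2
Zane at top wants the highest of {Alpha=-4, Beta=2, Gamma=-3}, so chooses Beta.

Beta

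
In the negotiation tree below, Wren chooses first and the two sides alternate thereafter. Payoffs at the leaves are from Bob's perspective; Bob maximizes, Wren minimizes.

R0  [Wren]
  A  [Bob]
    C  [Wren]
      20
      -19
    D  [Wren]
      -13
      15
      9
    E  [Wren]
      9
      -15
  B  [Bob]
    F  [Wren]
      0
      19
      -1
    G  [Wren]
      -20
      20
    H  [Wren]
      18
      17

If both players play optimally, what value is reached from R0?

-13

C (Wren): min(20, -19) = -19
D (Wren): min(-13, 15, 9) = -13
E (Wren): min(9, -15) = -15
A (Bob): max(-19, -13, -15) = -13
F (Wren): min(0, 19, -1) = -1
G (Wren): min(-20, 20) = -20
H (Wren): min(18, 17) = 17
B (Bob): max(-1, -20, 17) = 17
R0 (Wren): min(-13, 17) = -13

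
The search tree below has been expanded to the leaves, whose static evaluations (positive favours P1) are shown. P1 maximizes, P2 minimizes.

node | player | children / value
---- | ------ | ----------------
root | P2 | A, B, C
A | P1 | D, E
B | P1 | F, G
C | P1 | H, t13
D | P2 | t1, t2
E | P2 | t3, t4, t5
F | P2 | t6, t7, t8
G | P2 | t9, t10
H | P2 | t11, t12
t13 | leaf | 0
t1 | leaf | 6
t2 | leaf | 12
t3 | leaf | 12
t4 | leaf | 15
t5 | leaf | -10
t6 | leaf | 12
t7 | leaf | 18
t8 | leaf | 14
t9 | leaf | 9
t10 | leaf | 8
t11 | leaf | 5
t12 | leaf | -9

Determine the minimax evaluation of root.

D (P2): min(6, 12) = 6
E (P2): min(12, 15, -10) = -10
A (P1): max(6, -10) = 6
F (P2): min(12, 18, 14) = 12
G (P2): min(9, 8) = 8
B (P1): max(12, 8) = 12
H (P2): min(5, -9) = -9
C (P1): max(-9, 0) = 0
root (P2): min(6, 12, 0) = 0

0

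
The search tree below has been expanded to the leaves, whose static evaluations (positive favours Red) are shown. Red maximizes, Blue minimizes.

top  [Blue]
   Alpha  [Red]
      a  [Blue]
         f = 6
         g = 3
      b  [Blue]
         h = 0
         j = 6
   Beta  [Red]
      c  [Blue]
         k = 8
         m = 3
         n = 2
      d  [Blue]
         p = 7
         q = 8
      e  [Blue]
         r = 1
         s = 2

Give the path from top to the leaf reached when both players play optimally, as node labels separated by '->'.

a (Blue): min(6, 3) = 3
b (Blue): min(0, 6) = 0
Alpha (Red): max(3, 0) = 3
c (Blue): min(8, 3, 2) = 2
d (Blue): min(7, 8) = 7
e (Blue): min(1, 2) = 1
Beta (Red): max(2, 7, 1) = 7
top (Blue): min(3, 7) = 3
At top, Blue picks Alpha (lowest: 3).
At Alpha, Red picks a (highest: 3).
At a, Blue picks g (lowest: 3).
Terminal value 3.

top -> Alpha -> a -> g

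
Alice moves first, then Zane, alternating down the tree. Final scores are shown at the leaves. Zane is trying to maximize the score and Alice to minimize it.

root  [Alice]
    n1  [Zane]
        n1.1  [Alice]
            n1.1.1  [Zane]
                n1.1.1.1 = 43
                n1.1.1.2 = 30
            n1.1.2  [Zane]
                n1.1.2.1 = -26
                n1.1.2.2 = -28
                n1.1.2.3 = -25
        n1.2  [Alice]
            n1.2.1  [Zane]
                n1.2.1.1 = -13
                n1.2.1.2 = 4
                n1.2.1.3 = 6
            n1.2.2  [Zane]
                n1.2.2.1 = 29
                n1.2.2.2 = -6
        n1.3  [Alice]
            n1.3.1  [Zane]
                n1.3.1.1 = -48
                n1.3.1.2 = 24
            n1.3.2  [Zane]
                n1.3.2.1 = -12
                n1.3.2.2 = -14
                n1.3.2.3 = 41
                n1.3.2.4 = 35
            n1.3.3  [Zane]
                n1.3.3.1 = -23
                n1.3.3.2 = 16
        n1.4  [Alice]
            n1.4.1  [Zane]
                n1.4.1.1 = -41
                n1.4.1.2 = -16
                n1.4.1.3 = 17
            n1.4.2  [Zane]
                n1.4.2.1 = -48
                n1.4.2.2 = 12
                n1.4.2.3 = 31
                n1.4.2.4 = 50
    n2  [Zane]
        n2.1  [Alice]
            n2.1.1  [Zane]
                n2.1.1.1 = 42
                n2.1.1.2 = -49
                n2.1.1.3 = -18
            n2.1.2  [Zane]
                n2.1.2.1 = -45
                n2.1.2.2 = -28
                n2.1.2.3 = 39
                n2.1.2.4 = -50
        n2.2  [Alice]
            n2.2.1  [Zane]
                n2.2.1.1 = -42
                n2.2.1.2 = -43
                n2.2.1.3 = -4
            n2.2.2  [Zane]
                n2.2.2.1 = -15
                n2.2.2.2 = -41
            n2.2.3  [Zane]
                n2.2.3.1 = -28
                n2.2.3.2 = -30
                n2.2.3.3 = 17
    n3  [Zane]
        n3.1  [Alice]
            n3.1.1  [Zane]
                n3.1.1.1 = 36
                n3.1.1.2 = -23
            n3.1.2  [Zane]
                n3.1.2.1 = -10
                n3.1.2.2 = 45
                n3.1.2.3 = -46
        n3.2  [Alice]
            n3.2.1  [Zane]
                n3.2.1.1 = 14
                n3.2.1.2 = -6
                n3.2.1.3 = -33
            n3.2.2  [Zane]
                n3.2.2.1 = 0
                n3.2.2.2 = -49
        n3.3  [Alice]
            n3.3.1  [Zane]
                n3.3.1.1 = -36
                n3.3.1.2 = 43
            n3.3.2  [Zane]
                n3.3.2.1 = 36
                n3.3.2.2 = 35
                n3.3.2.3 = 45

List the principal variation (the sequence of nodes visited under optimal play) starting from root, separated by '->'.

root -> n1 -> n1.4 -> n1.4.1 -> n1.4.1.3

n1.1.1 (Zane): max(43, 30) = 43
n1.1.2 (Zane): max(-26, -28, -25) = -25
n1.1 (Alice): min(43, -25) = -25
n1.2.1 (Zane): max(-13, 4, 6) = 6
n1.2.2 (Zane): max(29, -6) = 29
n1.2 (Alice): min(6, 29) = 6
n1.3.1 (Zane): max(-48, 24) = 24
n1.3.2 (Zane): max(-12, -14, 41, 35) = 41
n1.3.3 (Zane): max(-23, 16) = 16
n1.3 (Alice): min(24, 41, 16) = 16
n1.4.1 (Zane): max(-41, -16, 17) = 17
n1.4.2 (Zane): max(-48, 12, 31, 50) = 50
n1.4 (Alice): min(17, 50) = 17
n1 (Zane): max(-25, 6, 16, 17) = 17
n2.1.1 (Zane): max(42, -49, -18) = 42
n2.1.2 (Zane): max(-45, -28, 39, -50) = 39
n2.1 (Alice): min(42, 39) = 39
n2.2.1 (Zane): max(-42, -43, -4) = -4
n2.2.2 (Zane): max(-15, -41) = -15
n2.2.3 (Zane): max(-28, -30, 17) = 17
n2.2 (Alice): min(-4, -15, 17) = -15
n2 (Zane): max(39, -15) = 39
n3.1.1 (Zane): max(36, -23) = 36
n3.1.2 (Zane): max(-10, 45, -46) = 45
n3.1 (Alice): min(36, 45) = 36
n3.2.1 (Zane): max(14, -6, -33) = 14
n3.2.2 (Zane): max(0, -49) = 0
n3.2 (Alice): min(14, 0) = 0
n3.3.1 (Zane): max(-36, 43) = 43
n3.3.2 (Zane): max(36, 35, 45) = 45
n3.3 (Alice): min(43, 45) = 43
n3 (Zane): max(36, 0, 43) = 43
root (Alice): min(17, 39, 43) = 17
At root, Alice picks n1 (lowest: 17).
At n1, Zane picks n1.4 (highest: 17).
At n1.4, Alice picks n1.4.1 (lowest: 17).
At n1.4.1, Zane picks n1.4.1.3 (highest: 17).
Terminal value 17.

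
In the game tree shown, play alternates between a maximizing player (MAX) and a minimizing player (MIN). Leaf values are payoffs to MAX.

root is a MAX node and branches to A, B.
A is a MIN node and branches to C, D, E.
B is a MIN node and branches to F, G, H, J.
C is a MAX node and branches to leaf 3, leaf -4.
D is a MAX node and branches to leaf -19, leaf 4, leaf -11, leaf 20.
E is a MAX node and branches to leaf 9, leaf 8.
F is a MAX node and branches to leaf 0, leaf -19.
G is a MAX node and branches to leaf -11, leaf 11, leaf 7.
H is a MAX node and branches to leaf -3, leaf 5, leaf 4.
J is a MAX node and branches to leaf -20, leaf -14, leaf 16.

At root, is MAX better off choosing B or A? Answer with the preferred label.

A

F (MAX): max(0, -19) = 0
G (MAX): max(-11, 11, 7) = 11
H (MAX): max(-3, 5, 4) = 5
J (MAX): max(-20, -14, 16) = 16
B (MIN): min(0, 11, 5, 16) = 0
C (MAX): max(3, -4) = 3
D (MAX): max(-19, 4, -11, 20) = 20
E (MAX): max(9, 8) = 9
A (MIN): min(3, 20, 9) = 3
MAX prefers the higher value; B=0, A=3. A is better since 3 > 0.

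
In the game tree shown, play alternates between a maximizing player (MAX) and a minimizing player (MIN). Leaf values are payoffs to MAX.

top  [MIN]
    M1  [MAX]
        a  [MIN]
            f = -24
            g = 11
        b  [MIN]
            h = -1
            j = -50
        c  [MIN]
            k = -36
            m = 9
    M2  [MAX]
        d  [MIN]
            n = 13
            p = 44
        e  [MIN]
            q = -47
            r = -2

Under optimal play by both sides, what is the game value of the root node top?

-24

a (MIN): min(-24, 11) = -24
b (MIN): min(-1, -50) = -50
c (MIN): min(-36, 9) = -36
M1 (MAX): max(-24, -50, -36) = -24
d (MIN): min(13, 44) = 13
e (MIN): min(-47, -2) = -47
M2 (MAX): max(13, -47) = 13
top (MIN): min(-24, 13) = -24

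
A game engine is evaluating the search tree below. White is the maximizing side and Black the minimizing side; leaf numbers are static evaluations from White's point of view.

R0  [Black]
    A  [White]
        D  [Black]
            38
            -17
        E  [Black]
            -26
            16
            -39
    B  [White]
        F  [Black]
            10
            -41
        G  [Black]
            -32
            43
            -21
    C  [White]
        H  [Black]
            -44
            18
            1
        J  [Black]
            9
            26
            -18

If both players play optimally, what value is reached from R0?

D (Black): min(38, -17) = -17
E (Black): min(-26, 16, -39) = -39
A (White): max(-17, -39) = -17
F (Black): min(10, -41) = -41
G (Black): min(-32, 43, -21) = -32
B (White): max(-41, -32) = -32
H (Black): min(-44, 18, 1) = -44
J (Black): min(9, 26, -18) = -18
C (White): max(-44, -18) = -18
R0 (Black): min(-17, -32, -18) = -32

-32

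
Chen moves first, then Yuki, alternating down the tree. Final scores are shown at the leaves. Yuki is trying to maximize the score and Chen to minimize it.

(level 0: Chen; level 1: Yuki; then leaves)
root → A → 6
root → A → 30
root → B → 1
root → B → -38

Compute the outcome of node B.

B (Yuki): max(1, -38) = 1

1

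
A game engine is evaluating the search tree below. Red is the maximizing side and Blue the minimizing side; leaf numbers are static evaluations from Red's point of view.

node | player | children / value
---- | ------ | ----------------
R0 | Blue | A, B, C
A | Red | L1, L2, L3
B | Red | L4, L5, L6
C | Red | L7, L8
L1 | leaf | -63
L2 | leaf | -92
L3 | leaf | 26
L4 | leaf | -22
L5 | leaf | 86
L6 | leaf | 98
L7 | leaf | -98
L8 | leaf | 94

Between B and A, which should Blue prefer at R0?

B (Red): max(-22, 86, 98) = 98
A (Red): max(-63, -92, 26) = 26
Blue prefers the lower value; B=98, A=26. A is better since 26 < 98.

A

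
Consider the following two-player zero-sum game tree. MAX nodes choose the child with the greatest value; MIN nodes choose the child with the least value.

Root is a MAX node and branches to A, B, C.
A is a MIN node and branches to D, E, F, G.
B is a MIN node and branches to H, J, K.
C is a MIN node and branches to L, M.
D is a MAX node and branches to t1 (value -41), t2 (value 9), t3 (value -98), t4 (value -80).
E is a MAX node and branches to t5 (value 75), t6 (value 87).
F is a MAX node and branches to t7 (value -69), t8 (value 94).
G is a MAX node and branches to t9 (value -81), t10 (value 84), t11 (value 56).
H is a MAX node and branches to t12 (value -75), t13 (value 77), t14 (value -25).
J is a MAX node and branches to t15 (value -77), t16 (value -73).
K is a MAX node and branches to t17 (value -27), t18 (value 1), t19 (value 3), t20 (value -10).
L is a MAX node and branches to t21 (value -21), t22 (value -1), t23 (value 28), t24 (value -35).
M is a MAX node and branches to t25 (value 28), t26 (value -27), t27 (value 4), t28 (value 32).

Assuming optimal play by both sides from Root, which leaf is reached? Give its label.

t23

D (MAX): max(-41, 9, -98, -80) = 9
E (MAX): max(75, 87) = 87
F (MAX): max(-69, 94) = 94
G (MAX): max(-81, 84, 56) = 84
A (MIN): min(9, 87, 94, 84) = 9
H (MAX): max(-75, 77, -25) = 77
J (MAX): max(-77, -73) = -73
K (MAX): max(-27, 1, 3, -10) = 3
B (MIN): min(77, -73, 3) = -73
L (MAX): max(-21, -1, 28, -35) = 28
M (MAX): max(28, -27, 4, 32) = 32
C (MIN): min(28, 32) = 28
Root (MAX): max(9, -73, 28) = 28
At Root, MAX picks C (highest: 28).
At C, MIN picks L (lowest: 28).
At L, MAX picks t23 (highest: 28).
Terminal value 28.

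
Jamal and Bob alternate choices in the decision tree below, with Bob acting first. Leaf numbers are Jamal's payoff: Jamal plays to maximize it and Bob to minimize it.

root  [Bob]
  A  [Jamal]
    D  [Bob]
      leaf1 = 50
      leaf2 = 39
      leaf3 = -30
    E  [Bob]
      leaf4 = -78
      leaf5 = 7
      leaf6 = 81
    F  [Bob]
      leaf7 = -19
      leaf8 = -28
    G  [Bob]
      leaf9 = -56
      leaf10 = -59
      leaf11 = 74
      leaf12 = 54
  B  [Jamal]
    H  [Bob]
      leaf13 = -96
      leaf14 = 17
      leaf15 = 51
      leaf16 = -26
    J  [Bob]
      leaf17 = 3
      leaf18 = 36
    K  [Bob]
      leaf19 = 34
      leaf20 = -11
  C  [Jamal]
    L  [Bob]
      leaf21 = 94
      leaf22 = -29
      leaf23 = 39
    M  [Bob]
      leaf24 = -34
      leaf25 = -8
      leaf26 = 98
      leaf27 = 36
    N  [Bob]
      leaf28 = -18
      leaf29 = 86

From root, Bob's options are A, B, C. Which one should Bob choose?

D (Bob): min(50, 39, -30) = -30
E (Bob): min(-78, 7, 81) = -78
F (Bob): min(-19, -28) = -28
G (Bob): min(-56, -59, 74, 54) = -59
A (Jamal): max(-30, -78, -28, -59) = -28
H (Bob): min(-96, 17, 51, -26) = -96
J (Bob): min(3, 36) = 3
K (Bob): min(34, -11) = -11
B (Jamal): max(-96, 3, -11) = 3
L (Bob): min(94, -29, 39) = -29
M (Bob): min(-34, -8, 98, 36) = -34
N (Bob): min(-18, 86) = -18
C (Jamal): max(-29, -34, -18) = -18
root (Bob): min(-28, 3, -18) = -28
Bob at root wants the lowest of {A=-28, B=3, C=-18}, so chooses A.

A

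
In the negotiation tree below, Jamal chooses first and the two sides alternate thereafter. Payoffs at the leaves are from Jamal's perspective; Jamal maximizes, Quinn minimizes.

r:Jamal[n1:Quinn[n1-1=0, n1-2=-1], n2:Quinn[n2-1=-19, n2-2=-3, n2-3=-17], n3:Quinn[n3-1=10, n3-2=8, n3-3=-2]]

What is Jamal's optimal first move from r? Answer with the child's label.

n1 (Quinn): min(0, -1) = -1
n2 (Quinn): min(-19, -3, -17) = -19
n3 (Quinn): min(10, 8, -2) = -2
r (Jamal): max(-1, -19, -2) = -1
Jamal at r wants the highest of {n1=-1, n2=-19, n3=-2}, so chooses n1.

n1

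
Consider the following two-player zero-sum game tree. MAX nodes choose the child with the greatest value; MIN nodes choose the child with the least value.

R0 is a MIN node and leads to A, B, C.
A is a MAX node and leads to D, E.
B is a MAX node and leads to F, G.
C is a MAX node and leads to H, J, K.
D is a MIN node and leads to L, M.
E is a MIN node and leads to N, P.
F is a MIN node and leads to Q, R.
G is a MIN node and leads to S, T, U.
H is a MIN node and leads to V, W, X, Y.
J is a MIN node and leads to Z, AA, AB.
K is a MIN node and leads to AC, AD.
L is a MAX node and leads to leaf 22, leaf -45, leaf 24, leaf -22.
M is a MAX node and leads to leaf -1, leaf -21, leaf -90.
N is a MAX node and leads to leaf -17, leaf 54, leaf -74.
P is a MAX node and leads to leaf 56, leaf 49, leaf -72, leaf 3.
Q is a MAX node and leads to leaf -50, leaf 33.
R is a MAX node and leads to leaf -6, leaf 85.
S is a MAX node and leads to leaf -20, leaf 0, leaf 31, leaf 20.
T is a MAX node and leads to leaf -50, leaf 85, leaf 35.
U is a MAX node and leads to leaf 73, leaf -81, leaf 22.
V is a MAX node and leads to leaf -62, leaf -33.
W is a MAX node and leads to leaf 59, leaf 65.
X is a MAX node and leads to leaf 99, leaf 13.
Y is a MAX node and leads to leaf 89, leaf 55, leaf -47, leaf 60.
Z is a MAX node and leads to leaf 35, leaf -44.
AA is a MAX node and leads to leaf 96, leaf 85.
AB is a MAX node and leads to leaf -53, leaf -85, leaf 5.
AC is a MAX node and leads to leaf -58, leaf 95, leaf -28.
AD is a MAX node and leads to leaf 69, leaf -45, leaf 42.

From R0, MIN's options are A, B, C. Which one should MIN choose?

L (MAX): max(22, -45, 24, -22) = 24
M (MAX): max(-1, -21, -90) = -1
D (MIN): min(24, -1) = -1
N (MAX): max(-17, 54, -74) = 54
P (MAX): max(56, 49, -72, 3) = 56
E (MIN): min(54, 56) = 54
A (MAX): max(-1, 54) = 54
Q (MAX): max(-50, 33) = 33
R (MAX): max(-6, 85) = 85
F (MIN): min(33, 85) = 33
S (MAX): max(-20, 0, 31, 20) = 31
T (MAX): max(-50, 85, 35) = 85
U (MAX): max(73, -81, 22) = 73
G (MIN): min(31, 85, 73) = 31
B (MAX): max(33, 31) = 33
V (MAX): max(-62, -33) = -33
W (MAX): max(59, 65) = 65
X (MAX): max(99, 13) = 99
Y (MAX): max(89, 55, -47, 60) = 89
H (MIN): min(-33, 65, 99, 89) = -33
Z (MAX): max(35, -44) = 35
AA (MAX): max(96, 85) = 96
AB (MAX): max(-53, -85, 5) = 5
J (MIN): min(35, 96, 5) = 5
AC (MAX): max(-58, 95, -28) = 95
AD (MAX): max(69, -45, 42) = 69
K (MIN): min(95, 69) = 69
C (MAX): max(-33, 5, 69) = 69
R0 (MIN): min(54, 33, 69) = 33
MIN at R0 wants the lowest of {A=54, B=33, C=69}, so chooses B.

B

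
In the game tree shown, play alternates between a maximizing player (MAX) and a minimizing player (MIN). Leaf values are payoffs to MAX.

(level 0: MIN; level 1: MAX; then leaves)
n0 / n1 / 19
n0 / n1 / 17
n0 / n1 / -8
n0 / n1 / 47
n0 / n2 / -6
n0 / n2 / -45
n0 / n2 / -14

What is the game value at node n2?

-6

n2 (MAX): max(-6, -45, -14) = -6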